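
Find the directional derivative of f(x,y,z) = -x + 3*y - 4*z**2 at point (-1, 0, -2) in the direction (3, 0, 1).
13*sqrt(10)/10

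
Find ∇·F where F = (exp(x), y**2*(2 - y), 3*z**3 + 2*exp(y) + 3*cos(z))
-3*y**2 + 4*y + 9*z**2 + exp(x) - 3*sin(z)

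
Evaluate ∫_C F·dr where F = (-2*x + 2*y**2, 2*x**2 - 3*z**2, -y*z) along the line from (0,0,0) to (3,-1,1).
-35/3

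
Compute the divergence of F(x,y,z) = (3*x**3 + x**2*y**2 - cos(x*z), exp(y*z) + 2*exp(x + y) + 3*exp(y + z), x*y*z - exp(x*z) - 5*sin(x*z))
9*x**2 + 2*x*y**2 + x*y - x*exp(x*z) - 5*x*cos(x*z) + z*exp(y*z) + z*sin(x*z) + 2*exp(x + y) + 3*exp(y + z)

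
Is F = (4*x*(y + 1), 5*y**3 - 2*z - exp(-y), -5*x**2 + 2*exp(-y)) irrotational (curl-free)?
No, ∇×F = (2 - 2*exp(-y), 10*x, -4*x)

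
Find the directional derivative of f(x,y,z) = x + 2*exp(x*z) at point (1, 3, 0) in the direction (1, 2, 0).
sqrt(5)/5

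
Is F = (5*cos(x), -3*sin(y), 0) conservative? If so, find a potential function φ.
Yes, F is conservative. φ = 5*sin(x) + 3*cos(y)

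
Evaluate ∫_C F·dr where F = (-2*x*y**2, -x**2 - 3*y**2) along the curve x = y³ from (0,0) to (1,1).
-53/28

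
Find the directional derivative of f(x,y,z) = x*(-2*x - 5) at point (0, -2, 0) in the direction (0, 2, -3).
0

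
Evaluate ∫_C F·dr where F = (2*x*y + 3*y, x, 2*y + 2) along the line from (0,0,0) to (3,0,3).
6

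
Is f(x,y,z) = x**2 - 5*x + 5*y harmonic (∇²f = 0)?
No, ∇²f = 2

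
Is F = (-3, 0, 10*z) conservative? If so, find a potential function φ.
Yes, F is conservative. φ = -3*x + 5*z**2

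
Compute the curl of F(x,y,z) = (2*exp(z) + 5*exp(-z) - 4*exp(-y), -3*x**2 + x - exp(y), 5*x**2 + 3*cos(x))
(0, -10*x + 2*exp(z) + 3*sin(x) - 5*exp(-z), -6*x + 1 - 4*exp(-y))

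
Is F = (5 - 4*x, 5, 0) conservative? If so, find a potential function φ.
Yes, F is conservative. φ = -2*x**2 + 5*x + 5*y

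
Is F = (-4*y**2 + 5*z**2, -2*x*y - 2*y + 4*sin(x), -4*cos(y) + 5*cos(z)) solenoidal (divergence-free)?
No, ∇·F = -2*x - 5*sin(z) - 2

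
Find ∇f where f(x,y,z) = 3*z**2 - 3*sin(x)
(-3*cos(x), 0, 6*z)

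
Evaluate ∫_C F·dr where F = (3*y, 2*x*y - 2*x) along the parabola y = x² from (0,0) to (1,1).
7/15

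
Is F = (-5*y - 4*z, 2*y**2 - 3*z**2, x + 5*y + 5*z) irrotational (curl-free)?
No, ∇×F = (6*z + 5, -5, 5)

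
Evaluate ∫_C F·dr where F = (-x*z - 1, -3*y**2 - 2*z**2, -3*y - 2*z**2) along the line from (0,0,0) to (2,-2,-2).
40/3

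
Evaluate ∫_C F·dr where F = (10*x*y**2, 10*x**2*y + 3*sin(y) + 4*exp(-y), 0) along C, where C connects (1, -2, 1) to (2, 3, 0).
3*cos(2) - 4*exp(-3) - 3*cos(3) + 4*exp(2) + 160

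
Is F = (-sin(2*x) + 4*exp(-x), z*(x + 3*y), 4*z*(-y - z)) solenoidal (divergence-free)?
No, ∇·F = -4*y - 5*z - 2*cos(2*x) - 4*exp(-x)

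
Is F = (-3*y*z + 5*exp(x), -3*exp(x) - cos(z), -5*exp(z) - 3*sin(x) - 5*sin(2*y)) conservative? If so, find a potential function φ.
No, ∇×F = (-sin(z) - 10*cos(2*y), -3*y + 3*cos(x), 3*z - 3*exp(x)) ≠ 0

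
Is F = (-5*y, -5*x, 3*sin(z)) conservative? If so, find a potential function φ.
Yes, F is conservative. φ = -5*x*y - 3*cos(z)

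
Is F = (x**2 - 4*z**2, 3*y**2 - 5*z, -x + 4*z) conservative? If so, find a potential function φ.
No, ∇×F = (5, 1 - 8*z, 0) ≠ 0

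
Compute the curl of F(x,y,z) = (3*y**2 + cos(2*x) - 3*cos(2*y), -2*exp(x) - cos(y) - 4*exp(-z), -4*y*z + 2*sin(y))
(-4*z + 2*cos(y) - 4*exp(-z), 0, -6*y - 2*exp(x) - 6*sin(2*y))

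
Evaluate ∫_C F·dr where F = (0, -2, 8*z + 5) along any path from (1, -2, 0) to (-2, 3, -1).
-11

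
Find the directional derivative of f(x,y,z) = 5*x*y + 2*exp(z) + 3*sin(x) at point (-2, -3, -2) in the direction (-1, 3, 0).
-3*sqrt(10)*(cos(2) + 5)/10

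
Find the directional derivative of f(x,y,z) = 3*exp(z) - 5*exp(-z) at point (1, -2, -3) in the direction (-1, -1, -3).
3*sqrt(11)*(-5*exp(6) - 3)*exp(-3)/11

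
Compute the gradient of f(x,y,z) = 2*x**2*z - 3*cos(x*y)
(4*x*z + 3*y*sin(x*y), 3*x*sin(x*y), 2*x**2)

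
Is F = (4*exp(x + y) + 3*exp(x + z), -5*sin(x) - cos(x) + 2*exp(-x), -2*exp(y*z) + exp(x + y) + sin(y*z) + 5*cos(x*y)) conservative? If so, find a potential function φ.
No, ∇×F = (-5*x*sin(x*y) - 2*z*exp(y*z) + z*cos(y*z) + exp(x + y), 5*y*sin(x*y) - exp(x + y) + 3*exp(x + z), -4*exp(x + y) + sin(x) - 5*cos(x) - 2*exp(-x)) ≠ 0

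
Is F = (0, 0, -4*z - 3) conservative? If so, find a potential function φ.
Yes, F is conservative. φ = z*(-2*z - 3)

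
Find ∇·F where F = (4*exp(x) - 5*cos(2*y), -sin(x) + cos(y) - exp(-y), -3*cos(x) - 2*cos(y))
4*exp(x) - sin(y) + exp(-y)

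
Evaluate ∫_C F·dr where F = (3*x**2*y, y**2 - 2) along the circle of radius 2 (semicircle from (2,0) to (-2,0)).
-6*pi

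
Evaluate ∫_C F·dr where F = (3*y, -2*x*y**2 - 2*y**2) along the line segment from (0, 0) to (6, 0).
0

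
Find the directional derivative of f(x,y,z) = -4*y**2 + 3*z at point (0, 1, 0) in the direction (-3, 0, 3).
3*sqrt(2)/2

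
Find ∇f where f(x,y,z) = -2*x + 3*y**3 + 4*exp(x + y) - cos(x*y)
(y*sin(x*y) + 4*exp(x + y) - 2, x*sin(x*y) + 9*y**2 + 4*exp(x + y), 0)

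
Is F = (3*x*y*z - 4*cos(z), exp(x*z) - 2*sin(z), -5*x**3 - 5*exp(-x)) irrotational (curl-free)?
No, ∇×F = (-x*exp(x*z) + 2*cos(z), 15*x**2 + 3*x*y + 4*sin(z) - 5*exp(-x), z*(-3*x + exp(x*z)))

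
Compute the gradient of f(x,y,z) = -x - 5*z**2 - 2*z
(-1, 0, -10*z - 2)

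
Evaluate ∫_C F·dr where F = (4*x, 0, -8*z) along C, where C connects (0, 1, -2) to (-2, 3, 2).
8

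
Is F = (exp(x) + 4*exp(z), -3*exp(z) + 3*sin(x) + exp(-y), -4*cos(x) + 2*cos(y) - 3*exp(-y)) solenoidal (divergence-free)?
No, ∇·F = exp(x) - exp(-y)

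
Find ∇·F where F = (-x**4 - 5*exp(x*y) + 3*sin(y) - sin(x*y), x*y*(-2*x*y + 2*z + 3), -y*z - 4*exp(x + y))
-4*x**3 - 4*x**2*y + 2*x*z + 3*x - 5*y*exp(x*y) - y*cos(x*y) - y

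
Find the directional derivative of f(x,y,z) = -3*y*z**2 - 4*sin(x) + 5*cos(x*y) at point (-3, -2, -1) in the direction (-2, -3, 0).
sqrt(13)*(8*cos(3) + 9 - 65*sin(6))/13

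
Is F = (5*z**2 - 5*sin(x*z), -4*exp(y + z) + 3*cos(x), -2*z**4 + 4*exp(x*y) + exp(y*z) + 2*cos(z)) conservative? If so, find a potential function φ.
No, ∇×F = (4*x*exp(x*y) + z*exp(y*z) + 4*exp(y + z), -5*x*cos(x*z) - 4*y*exp(x*y) + 10*z, -3*sin(x)) ≠ 0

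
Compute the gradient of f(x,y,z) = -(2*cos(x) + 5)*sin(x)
(-5*cos(x) - 2*cos(2*x), 0, 0)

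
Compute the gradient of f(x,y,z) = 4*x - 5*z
(4, 0, -5)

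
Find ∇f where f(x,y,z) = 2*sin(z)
(0, 0, 2*cos(z))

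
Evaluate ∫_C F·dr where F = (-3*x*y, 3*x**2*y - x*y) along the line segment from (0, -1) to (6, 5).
540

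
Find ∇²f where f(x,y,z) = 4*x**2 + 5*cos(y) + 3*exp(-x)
-5*cos(y) + 8 + 3*exp(-x)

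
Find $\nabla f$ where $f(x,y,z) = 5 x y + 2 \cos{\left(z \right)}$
(5*y, 5*x, -2*sin(z))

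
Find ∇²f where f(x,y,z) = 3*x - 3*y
0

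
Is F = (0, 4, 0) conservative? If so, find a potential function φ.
Yes, F is conservative. φ = 4*y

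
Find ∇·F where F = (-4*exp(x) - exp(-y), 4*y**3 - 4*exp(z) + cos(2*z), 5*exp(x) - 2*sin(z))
12*y**2 - 4*exp(x) - 2*cos(z)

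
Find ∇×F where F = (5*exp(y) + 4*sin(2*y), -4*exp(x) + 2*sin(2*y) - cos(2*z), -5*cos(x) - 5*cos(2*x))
(-2*sin(2*z), -5*(4*cos(x) + 1)*sin(x), -4*exp(x) - 5*exp(y) - 8*cos(2*y))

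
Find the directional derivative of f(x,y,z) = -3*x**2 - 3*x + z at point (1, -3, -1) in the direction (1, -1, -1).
-10*sqrt(3)/3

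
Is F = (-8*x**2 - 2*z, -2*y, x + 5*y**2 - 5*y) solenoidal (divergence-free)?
No, ∇·F = -16*x - 2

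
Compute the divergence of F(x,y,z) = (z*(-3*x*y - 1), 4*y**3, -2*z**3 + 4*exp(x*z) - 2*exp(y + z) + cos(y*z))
4*x*exp(x*z) + 12*y**2 - 3*y*z - y*sin(y*z) - 6*z**2 - 2*exp(y + z)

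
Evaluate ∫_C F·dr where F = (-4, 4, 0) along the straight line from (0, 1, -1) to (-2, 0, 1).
4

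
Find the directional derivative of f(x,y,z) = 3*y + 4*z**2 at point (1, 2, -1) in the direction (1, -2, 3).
-15*sqrt(14)/7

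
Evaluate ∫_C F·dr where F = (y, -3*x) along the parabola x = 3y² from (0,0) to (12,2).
-8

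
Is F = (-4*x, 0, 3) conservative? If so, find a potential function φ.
Yes, F is conservative. φ = -2*x**2 + 3*z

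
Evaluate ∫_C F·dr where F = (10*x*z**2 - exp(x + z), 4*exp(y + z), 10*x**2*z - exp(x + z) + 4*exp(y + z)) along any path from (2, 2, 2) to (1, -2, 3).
-4*exp(4) - 35 + 4*E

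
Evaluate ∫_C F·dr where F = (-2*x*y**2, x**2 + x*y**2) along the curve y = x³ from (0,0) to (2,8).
1312/5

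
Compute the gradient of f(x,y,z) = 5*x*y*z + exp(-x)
(5*y*z - exp(-x), 5*x*z, 5*x*y)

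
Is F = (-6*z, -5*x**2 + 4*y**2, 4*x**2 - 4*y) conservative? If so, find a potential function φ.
No, ∇×F = (-4, -8*x - 6, -10*x) ≠ 0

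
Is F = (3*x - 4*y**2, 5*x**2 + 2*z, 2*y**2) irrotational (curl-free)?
No, ∇×F = (4*y - 2, 0, 10*x + 8*y)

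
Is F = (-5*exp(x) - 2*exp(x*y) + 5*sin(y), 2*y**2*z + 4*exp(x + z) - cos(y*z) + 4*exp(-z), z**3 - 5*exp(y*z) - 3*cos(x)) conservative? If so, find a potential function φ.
No, ∇×F = (-2*y**2 - y*sin(y*z) - 5*z*exp(y*z) - 4*exp(x + z) + 4*exp(-z), -3*sin(x), 2*x*exp(x*y) + 4*exp(x + z) - 5*cos(y)) ≠ 0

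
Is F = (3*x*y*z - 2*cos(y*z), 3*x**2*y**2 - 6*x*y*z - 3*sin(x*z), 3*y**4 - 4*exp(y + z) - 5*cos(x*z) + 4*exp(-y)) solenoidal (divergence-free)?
No, ∇·F = 6*x**2*y - 6*x*z + 5*x*sin(x*z) + 3*y*z - 4*exp(y + z)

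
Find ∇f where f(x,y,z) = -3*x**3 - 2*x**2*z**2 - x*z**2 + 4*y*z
(-9*x**2 - 4*x*z**2 - z**2, 4*z, -4*x**2*z - 2*x*z + 4*y)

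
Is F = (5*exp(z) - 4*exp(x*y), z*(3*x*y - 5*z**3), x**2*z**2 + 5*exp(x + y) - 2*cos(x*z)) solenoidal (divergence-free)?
No, ∇·F = 2*x**2*z + 3*x*z + 2*x*sin(x*z) - 4*y*exp(x*y)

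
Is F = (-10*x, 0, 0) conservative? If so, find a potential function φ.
Yes, F is conservative. φ = -5*x**2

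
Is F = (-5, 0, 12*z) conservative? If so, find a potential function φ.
Yes, F is conservative. φ = -5*x + 6*z**2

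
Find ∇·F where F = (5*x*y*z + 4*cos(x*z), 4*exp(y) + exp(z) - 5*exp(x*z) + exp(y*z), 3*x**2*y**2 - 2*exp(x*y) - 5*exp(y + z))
5*y*z + z*exp(y*z) - 4*z*sin(x*z) + 4*exp(y) - 5*exp(y + z)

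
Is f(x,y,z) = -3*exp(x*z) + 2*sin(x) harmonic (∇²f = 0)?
No, ∇²f = -3*x**2*exp(x*z) - 3*z**2*exp(x*z) - 2*sin(x)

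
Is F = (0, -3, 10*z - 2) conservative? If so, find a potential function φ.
Yes, F is conservative. φ = -3*y + 5*z**2 - 2*z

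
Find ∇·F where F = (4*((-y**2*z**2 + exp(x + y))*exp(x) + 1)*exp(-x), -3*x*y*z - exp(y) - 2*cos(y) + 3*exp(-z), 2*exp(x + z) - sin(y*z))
-3*x*z - y*cos(y*z) - exp(y) + 4*exp(x + y) + 2*exp(x + z) + 2*sin(y) - 4*exp(-x)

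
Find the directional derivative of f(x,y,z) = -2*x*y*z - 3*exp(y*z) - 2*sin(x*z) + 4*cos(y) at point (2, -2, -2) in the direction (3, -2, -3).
sqrt(22)*(-15*exp(4) - 32 + 12*cos(4) - 4*sin(2))/11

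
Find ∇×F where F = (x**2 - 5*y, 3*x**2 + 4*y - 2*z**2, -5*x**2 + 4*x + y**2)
(2*y + 4*z, 10*x - 4, 6*x + 5)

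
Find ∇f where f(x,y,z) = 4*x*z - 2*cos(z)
(4*z, 0, 4*x + 2*sin(z))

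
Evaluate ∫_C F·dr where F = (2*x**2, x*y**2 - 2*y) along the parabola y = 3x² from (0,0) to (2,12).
17824/21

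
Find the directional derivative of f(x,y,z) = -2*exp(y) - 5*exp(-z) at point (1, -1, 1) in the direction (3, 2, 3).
sqrt(22)*exp(-1)/2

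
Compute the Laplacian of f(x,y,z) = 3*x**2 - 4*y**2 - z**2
-4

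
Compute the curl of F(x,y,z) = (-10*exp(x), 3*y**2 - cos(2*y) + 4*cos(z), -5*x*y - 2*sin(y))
(-5*x + 4*sin(z) - 2*cos(y), 5*y, 0)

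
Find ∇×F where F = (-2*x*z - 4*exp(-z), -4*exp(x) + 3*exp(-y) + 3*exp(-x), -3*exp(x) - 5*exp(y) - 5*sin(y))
(-5*exp(y) - 5*cos(y), -2*x + 3*exp(x) + 4*exp(-z), -sinh(x) - 7*cosh(x))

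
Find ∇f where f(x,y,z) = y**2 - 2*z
(0, 2*y, -2)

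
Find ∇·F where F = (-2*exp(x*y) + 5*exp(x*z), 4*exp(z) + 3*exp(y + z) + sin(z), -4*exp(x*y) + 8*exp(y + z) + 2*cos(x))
-2*y*exp(x*y) + 5*z*exp(x*z) + 11*exp(y + z)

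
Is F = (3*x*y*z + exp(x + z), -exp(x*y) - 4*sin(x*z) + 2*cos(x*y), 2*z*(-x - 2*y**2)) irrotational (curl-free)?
No, ∇×F = (4*x*cos(x*z) - 8*y*z, 3*x*y + 2*z + exp(x + z), -3*x*z - y*exp(x*y) - 2*y*sin(x*y) - 4*z*cos(x*z))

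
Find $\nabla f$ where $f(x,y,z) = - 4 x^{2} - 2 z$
(-8*x, 0, -2)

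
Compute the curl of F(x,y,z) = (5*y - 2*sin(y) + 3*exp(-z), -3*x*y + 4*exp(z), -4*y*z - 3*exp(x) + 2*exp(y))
(-4*z + 2*exp(y) - 4*exp(z), 3*exp(x) - 3*exp(-z), -3*y + 2*cos(y) - 5)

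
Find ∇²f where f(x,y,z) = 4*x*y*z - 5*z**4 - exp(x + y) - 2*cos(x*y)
2*x**2*cos(x*y) + 2*y**2*cos(x*y) - 60*z**2 - 2*exp(x + y)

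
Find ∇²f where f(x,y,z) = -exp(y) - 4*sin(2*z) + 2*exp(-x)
-exp(y) + 16*sin(2*z) + 2*exp(-x)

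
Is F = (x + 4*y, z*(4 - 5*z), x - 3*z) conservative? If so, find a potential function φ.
No, ∇×F = (10*z - 4, -1, -4) ≠ 0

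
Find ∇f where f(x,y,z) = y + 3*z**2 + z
(0, 1, 6*z + 1)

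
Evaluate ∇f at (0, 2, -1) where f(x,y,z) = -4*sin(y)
(0, -4*cos(2), 0)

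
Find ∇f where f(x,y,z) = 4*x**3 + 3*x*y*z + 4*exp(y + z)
(12*x**2 + 3*y*z, 3*x*z + 4*exp(y + z), 3*x*y + 4*exp(y + z))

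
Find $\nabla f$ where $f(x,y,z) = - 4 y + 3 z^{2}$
(0, -4, 6*z)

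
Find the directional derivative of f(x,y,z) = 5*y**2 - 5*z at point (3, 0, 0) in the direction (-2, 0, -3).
15*sqrt(13)/13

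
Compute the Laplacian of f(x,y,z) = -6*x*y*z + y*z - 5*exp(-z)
-5*exp(-z)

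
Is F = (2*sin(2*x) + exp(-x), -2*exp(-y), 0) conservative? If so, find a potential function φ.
Yes, F is conservative. φ = -cos(2*x) + 2*exp(-y) - exp(-x)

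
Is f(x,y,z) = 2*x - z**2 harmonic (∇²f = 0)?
No, ∇²f = -2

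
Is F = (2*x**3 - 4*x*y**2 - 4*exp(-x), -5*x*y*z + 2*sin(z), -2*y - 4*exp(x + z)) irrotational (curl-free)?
No, ∇×F = (5*x*y - 2*cos(z) - 2, 4*exp(x + z), y*(8*x - 5*z))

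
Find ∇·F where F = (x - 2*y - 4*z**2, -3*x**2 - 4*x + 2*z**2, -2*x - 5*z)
-4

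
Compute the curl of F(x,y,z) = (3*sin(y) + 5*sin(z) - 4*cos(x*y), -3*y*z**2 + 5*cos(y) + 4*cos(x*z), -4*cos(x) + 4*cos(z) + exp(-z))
(4*x*sin(x*z) + 6*y*z, -4*sin(x) + 5*cos(z), -4*x*sin(x*y) - 4*z*sin(x*z) - 3*cos(y))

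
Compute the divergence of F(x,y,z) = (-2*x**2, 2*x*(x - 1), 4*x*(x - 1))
-4*x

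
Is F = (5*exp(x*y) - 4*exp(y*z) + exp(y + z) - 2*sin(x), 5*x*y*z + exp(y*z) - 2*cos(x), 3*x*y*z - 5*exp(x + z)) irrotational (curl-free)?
No, ∇×F = (-5*x*y + 3*x*z - y*exp(y*z), -3*y*z - 4*y*exp(y*z) + 5*exp(x + z) + exp(y + z), -5*x*exp(x*y) + 5*y*z + 4*z*exp(y*z) - exp(y + z) + 2*sin(x))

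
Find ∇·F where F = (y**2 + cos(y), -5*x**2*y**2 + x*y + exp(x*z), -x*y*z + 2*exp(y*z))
-10*x**2*y - x*y + x + 2*y*exp(y*z)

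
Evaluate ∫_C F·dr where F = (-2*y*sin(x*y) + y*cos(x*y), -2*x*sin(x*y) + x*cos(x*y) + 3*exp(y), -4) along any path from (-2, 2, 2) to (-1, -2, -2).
-3*exp(2) + 2*cos(2) + sin(4) + 3*exp(-2) + sin(2) - 2*cos(4) + 16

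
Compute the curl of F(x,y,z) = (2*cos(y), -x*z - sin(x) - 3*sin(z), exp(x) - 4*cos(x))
(x + 3*cos(z), -exp(x) - 4*sin(x), -z + 2*sin(y) - cos(x))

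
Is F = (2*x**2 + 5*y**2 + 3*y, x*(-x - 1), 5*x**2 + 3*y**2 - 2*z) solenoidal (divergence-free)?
No, ∇·F = 4*x - 2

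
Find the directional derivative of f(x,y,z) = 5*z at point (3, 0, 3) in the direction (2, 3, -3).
-15*sqrt(22)/22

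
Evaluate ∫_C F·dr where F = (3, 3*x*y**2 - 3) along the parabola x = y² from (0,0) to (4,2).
126/5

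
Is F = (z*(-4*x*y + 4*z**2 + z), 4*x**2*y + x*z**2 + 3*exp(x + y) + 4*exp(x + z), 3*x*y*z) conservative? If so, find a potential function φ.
No, ∇×F = (x*z - 4*exp(x + z), -4*x*y - 3*y*z + 12*z**2 + 2*z, 8*x*y + 4*x*z + z**2 + 3*exp(x + y) + 4*exp(x + z)) ≠ 0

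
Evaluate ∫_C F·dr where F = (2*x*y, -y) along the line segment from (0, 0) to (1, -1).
-7/6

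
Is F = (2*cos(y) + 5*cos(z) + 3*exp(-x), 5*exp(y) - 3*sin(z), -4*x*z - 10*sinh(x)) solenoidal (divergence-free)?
No, ∇·F = -4*x + 5*exp(y) - 3*exp(-x)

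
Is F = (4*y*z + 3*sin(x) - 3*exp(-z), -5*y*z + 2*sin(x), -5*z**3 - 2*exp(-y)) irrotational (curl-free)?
No, ∇×F = (5*y + 2*exp(-y), 4*y + 3*exp(-z), -4*z + 2*cos(x))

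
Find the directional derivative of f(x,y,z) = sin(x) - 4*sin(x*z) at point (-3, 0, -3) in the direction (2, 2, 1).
12*cos(9) + 2*cos(3)/3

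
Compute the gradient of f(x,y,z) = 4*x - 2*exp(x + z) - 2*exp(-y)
(4 - 2*exp(x + z), 2*exp(-y), -2*exp(x + z))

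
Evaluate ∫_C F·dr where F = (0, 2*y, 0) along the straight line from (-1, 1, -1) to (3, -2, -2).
3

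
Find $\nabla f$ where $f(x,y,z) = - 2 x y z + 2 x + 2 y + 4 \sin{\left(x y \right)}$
(-2*y*z + 4*y*cos(x*y) + 2, -2*x*z + 4*x*cos(x*y) + 2, -2*x*y)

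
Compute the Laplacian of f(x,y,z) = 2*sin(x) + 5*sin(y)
-2*sin(x) - 5*sin(y)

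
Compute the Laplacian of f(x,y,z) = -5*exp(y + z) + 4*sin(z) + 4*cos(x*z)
-4*x**2*cos(x*z) - 4*z**2*cos(x*z) - 10*exp(y + z) - 4*sin(z)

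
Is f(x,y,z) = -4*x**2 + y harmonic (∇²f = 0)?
No, ∇²f = -8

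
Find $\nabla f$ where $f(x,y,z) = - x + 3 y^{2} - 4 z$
(-1, 6*y, -4)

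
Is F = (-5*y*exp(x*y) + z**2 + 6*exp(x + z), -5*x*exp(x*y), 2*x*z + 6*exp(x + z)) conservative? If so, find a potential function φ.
Yes, F is conservative. φ = x*z**2 - 5*exp(x*y) + 6*exp(x + z)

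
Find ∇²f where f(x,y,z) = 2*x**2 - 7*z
4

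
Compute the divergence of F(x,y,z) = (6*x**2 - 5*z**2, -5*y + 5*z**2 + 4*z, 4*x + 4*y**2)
12*x - 5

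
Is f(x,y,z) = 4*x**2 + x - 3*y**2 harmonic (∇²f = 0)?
No, ∇²f = 2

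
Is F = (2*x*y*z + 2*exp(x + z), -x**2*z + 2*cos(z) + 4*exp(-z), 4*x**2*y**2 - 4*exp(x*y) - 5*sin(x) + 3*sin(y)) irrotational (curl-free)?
No, ∇×F = (8*x**2*y + x**2 - 4*x*exp(x*y) + 2*sin(z) + 3*cos(y) + 4*exp(-z), -8*x*y**2 + 2*x*y + 4*y*exp(x*y) + 2*exp(x + z) + 5*cos(x), -4*x*z)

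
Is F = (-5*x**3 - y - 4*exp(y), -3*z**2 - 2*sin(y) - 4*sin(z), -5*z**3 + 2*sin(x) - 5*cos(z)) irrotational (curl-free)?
No, ∇×F = (6*z + 4*cos(z), -2*cos(x), 4*exp(y) + 1)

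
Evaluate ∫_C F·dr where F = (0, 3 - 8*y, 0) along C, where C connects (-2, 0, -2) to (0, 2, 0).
-10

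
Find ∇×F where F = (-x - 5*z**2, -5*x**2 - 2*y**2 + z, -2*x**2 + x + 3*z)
(-1, 4*x - 10*z - 1, -10*x)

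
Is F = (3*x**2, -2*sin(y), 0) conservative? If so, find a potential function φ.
Yes, F is conservative. φ = x**3 + 2*cos(y)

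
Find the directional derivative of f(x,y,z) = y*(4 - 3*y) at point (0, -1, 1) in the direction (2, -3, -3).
-15*sqrt(22)/11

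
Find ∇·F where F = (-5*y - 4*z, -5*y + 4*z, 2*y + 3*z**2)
6*z - 5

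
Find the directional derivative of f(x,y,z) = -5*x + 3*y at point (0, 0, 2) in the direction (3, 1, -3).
-12*sqrt(19)/19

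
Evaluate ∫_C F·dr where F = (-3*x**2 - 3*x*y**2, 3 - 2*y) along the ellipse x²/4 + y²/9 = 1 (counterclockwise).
0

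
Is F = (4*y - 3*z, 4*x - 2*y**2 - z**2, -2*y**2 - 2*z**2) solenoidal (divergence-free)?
No, ∇·F = -4*y - 4*z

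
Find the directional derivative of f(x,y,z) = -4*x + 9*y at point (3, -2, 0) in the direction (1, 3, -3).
23*sqrt(19)/19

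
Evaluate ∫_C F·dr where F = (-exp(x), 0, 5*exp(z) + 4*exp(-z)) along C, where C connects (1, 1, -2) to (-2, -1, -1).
(-6 + 5*E + (-3 + 4*E)*exp(3))*exp(-2)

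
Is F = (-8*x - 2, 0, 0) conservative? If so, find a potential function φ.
Yes, F is conservative. φ = 2*x*(-2*x - 1)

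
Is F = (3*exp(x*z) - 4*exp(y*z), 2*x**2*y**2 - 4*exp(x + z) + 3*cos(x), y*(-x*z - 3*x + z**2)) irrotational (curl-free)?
No, ∇×F = (-x*z - 3*x + z**2 + 4*exp(x + z), 3*x*exp(x*z) + y*(z + 3) - 4*y*exp(y*z), 4*x*y**2 + 4*z*exp(y*z) - 4*exp(x + z) - 3*sin(x))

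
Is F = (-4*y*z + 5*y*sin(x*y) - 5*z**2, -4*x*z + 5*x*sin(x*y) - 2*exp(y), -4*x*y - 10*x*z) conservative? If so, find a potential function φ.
Yes, F is conservative. φ = -4*x*y*z - 5*x*z**2 - 2*exp(y) - 5*cos(x*y)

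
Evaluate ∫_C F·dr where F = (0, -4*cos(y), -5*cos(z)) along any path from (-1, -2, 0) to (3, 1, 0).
-4*sin(2) - 4*sin(1)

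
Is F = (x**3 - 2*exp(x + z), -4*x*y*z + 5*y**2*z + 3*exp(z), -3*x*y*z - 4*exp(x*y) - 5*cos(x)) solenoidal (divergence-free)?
No, ∇·F = 3*x**2 - 3*x*y - 4*x*z + 10*y*z - 2*exp(x + z)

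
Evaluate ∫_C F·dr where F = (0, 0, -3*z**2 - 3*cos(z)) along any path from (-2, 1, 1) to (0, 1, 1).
0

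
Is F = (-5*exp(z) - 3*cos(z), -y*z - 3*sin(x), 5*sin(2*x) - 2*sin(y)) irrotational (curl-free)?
No, ∇×F = (y - 2*cos(y), -5*exp(z) + 3*sin(z) - 10*cos(2*x), -3*cos(x))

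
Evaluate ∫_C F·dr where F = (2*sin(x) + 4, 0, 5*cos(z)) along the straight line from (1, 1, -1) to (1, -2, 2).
5*sin(1) + 5*sin(2)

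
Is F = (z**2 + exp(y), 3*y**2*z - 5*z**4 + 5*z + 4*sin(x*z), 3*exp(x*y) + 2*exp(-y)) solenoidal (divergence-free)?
No, ∇·F = 6*y*z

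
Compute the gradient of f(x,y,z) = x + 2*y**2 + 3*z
(1, 4*y, 3)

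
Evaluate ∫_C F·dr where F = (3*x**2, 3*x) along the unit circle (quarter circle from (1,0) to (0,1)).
-1 + 3*pi/4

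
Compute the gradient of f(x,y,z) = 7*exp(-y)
(0, -7*exp(-y), 0)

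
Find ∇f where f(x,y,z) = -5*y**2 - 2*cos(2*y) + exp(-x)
(-exp(-x), -10*y + 4*sin(2*y), 0)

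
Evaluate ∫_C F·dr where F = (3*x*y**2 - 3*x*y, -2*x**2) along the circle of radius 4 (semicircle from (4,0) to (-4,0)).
0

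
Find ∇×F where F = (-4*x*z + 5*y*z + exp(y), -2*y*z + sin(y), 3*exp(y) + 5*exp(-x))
(2*y + 3*exp(y), -4*x + 5*y + 5*exp(-x), -5*z - exp(y))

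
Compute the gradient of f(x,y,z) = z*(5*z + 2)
(0, 0, 10*z + 2)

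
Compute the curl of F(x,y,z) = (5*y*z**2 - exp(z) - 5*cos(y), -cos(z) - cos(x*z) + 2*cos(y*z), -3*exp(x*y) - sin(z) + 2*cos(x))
(-3*x*exp(x*y) - x*sin(x*z) + 2*y*sin(y*z) - sin(z), 10*y*z + 3*y*exp(x*y) - exp(z) + 2*sin(x), -5*z**2 + z*sin(x*z) - 5*sin(y))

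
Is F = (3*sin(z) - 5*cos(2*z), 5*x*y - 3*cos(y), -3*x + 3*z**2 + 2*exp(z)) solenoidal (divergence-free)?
No, ∇·F = 5*x + 6*z + 2*exp(z) + 3*sin(y)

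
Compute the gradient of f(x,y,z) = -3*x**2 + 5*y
(-6*x, 5, 0)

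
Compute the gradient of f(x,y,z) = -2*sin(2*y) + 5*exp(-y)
(0, -4*cos(2*y) - 5*exp(-y), 0)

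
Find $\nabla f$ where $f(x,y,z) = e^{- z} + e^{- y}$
(0, -exp(-y), -exp(-z))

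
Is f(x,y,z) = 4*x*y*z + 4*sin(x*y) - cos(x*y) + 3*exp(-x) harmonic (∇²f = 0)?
No, ∇²f = ((x**2*(-4*sin(x*y) + cos(x*y)) - 4*y**2*sin(x*y) + y**2*cos(x*y))*exp(x) + 3)*exp(-x)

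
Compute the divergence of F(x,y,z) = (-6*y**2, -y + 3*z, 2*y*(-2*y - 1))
-1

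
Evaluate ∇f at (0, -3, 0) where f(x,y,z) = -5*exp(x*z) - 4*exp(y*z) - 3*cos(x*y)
(0, 0, 12)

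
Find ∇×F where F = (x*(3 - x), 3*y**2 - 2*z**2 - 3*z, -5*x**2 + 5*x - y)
(4*z + 2, 10*x - 5, 0)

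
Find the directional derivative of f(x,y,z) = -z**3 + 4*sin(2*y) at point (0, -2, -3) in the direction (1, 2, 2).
-18 + 16*cos(4)/3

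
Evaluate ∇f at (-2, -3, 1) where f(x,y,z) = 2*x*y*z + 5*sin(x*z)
(-6 + 5*cos(2), -4, 12 - 10*cos(2))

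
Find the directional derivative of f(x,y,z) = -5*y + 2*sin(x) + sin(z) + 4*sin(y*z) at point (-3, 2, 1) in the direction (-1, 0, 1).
sqrt(2)*(4*cos(2) + cos(1)/2 - cos(3))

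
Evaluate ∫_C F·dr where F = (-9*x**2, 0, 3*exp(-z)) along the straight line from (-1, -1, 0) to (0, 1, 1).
-3*exp(-1)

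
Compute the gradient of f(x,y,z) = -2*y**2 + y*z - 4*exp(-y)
(0, -4*y + z + 4*exp(-y), y)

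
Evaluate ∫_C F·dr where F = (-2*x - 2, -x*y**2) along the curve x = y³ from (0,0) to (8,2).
-272/3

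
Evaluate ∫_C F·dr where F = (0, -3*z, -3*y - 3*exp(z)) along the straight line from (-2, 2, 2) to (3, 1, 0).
9 + 3*exp(2)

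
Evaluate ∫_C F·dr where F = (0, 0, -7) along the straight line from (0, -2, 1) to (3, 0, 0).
7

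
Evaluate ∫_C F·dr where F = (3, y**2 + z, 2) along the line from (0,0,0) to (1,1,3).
65/6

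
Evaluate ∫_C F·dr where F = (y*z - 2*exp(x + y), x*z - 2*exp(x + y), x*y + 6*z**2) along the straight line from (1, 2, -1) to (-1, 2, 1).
-2*E + 4 + 2*exp(3)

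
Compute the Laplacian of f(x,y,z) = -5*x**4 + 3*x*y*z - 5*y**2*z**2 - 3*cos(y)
-60*x**2 - 10*y**2 - 10*z**2 + 3*cos(y)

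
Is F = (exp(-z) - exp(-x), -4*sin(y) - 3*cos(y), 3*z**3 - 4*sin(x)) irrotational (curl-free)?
No, ∇×F = (0, 4*cos(x) - exp(-z), 0)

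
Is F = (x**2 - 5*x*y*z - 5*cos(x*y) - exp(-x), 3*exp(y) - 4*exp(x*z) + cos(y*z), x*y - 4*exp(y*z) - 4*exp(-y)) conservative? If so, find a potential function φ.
No, ∇×F = (4*x*exp(x*z) + x + y*sin(y*z) - 4*z*exp(y*z) + 4*exp(-y), y*(-5*x - 1), 5*x*z - 5*x*sin(x*y) - 4*z*exp(x*z)) ≠ 0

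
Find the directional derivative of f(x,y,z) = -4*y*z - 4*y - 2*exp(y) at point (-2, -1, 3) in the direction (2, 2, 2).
sqrt(3)*(-4*E - 2/3)*exp(-1)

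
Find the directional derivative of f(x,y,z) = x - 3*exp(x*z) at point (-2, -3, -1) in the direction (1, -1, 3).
sqrt(11)*(1 + 21*exp(2))/11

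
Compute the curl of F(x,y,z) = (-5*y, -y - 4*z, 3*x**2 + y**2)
(2*y + 4, -6*x, 5)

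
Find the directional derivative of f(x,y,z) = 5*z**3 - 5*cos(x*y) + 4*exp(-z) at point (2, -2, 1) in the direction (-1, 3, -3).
sqrt(19)*(-45*E + 12 - 40*E*sin(4))*exp(-1)/19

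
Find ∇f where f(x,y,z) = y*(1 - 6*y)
(0, 1 - 12*y, 0)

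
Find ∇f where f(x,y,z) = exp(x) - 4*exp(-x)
(exp(x) + 4*exp(-x), 0, 0)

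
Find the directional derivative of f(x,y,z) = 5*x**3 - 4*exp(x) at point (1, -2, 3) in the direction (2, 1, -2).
10 - 8*E/3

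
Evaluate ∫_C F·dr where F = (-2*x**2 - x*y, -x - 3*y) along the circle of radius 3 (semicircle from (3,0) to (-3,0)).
36 - 9*pi/2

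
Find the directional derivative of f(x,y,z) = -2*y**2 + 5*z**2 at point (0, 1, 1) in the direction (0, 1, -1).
-7*sqrt(2)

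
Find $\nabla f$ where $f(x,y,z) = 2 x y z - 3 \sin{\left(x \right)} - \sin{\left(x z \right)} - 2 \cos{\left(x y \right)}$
(2*y*z + 2*y*sin(x*y) - z*cos(x*z) - 3*cos(x), 2*x*(z + sin(x*y)), x*(2*y - cos(x*z)))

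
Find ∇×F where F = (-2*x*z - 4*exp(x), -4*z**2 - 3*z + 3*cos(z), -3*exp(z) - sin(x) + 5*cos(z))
(8*z + 3*sin(z) + 3, -2*x + cos(x), 0)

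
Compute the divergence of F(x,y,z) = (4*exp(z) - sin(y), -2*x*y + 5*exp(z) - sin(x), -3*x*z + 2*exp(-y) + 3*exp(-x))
-5*x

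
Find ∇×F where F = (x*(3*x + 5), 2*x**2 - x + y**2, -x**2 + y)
(1, 2*x, 4*x - 1)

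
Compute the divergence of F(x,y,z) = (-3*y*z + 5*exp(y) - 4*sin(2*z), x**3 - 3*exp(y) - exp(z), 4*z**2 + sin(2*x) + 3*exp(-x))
8*z - 3*exp(y)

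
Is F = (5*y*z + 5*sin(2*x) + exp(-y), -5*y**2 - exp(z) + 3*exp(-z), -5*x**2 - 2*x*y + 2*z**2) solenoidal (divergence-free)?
No, ∇·F = -10*y + 4*z + 10*cos(2*x)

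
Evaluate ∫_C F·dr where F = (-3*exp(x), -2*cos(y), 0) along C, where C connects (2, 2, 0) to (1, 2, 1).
3*E*(-1 + E)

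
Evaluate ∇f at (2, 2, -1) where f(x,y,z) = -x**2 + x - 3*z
(-3, 0, -3)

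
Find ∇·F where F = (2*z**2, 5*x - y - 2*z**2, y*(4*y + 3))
-1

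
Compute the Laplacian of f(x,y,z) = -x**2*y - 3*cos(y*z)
3*y**2*cos(y*z) - 2*y + 3*z**2*cos(y*z)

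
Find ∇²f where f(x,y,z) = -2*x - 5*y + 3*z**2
6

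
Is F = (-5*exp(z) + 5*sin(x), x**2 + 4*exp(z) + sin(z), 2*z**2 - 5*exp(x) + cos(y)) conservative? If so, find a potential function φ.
No, ∇×F = (-4*exp(z) - sin(y) - cos(z), 5*exp(x) - 5*exp(z), 2*x) ≠ 0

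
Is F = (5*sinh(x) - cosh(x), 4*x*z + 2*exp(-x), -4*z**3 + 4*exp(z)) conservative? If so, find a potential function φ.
No, ∇×F = (-4*x, 0, 4*z - 2*exp(-x)) ≠ 0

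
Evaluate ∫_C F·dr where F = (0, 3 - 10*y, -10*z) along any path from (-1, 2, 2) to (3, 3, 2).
-22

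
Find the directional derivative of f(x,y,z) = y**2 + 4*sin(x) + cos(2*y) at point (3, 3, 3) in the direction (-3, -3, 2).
3*sqrt(22)*(-3 + sin(6) - 2*cos(3))/11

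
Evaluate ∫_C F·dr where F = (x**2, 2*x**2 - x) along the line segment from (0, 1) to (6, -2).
9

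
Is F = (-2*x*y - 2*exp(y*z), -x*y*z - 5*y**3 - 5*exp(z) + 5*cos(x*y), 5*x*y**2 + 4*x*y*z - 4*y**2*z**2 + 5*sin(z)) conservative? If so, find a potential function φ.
No, ∇×F = (11*x*y + 4*x*z - 8*y*z**2 + 5*exp(z), y*(-5*y - 4*z - 2*exp(y*z)), 2*x - y*z - 5*y*sin(x*y) + 2*z*exp(y*z)) ≠ 0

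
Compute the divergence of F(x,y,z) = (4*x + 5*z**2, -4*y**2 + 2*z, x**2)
4 - 8*y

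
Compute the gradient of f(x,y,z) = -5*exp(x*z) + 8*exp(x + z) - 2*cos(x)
(-5*z*exp(x*z) + 8*exp(x + z) + 2*sin(x), 0, -5*x*exp(x*z) + 8*exp(x + z))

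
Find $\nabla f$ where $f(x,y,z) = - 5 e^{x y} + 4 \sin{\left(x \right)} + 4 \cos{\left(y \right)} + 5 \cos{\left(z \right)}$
(-5*y*exp(x*y) + 4*cos(x), -5*x*exp(x*y) - 4*sin(y), -5*sin(z))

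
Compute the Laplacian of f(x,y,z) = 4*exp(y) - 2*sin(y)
4*exp(y) + 2*sin(y)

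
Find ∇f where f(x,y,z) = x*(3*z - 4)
(3*z - 4, 0, 3*x)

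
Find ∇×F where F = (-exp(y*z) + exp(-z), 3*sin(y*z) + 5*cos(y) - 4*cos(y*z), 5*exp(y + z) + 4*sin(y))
(-4*y*sin(y*z) - 3*y*cos(y*z) + 5*exp(y + z) + 4*cos(y), -y*exp(y*z) - exp(-z), z*exp(y*z))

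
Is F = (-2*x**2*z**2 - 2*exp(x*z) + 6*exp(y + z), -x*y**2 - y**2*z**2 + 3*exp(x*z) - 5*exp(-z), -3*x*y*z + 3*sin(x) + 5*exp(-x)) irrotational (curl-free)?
No, ∇×F = (-3*x*z - 3*x*exp(x*z) + 2*y**2*z - 5*exp(-z), -4*x**2*z - 2*x*exp(x*z) + 3*y*z + 6*exp(y + z) - 3*cos(x) + 5*exp(-x), -y**2 + 3*z*exp(x*z) - 6*exp(y + z))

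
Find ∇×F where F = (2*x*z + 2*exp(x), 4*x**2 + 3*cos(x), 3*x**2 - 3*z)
(0, -4*x, 8*x - 3*sin(x))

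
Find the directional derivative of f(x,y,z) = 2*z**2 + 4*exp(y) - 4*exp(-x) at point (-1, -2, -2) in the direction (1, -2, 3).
2*sqrt(14)*((-6 + E)*exp(2) - 2)*exp(-2)/7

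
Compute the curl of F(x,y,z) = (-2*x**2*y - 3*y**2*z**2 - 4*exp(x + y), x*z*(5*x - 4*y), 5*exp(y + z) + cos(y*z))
(-x*(5*x - 4*y) - z*sin(y*z) + 5*exp(y + z), -6*y**2*z, 2*x**2 + 10*x*z + 6*y*z**2 - 4*y*z + 4*exp(x + y))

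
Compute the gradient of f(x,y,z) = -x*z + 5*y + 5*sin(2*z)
(-z, 5, -x + 10*cos(2*z))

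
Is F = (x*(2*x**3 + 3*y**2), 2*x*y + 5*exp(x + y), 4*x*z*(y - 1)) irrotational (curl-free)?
No, ∇×F = (4*x*z, 4*z*(1 - y), -6*x*y + 2*y + 5*exp(x + y))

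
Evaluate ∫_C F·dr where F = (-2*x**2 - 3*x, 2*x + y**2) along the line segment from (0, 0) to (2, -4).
-122/3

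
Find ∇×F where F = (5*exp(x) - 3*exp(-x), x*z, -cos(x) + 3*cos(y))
(-x - 3*sin(y), -sin(x), z)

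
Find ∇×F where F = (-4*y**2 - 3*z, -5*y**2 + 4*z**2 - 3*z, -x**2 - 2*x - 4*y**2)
(-8*y - 8*z + 3, 2*x - 1, 8*y)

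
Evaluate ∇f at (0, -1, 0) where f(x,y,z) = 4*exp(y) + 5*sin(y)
(0, 4*exp(-1) + 5*cos(1), 0)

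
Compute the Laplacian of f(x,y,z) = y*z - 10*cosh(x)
-10*cosh(x)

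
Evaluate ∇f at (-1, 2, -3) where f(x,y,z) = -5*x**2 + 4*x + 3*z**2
(14, 0, -18)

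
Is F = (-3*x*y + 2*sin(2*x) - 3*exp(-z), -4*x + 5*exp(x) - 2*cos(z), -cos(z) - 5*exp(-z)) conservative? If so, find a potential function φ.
No, ∇×F = (-2*sin(z), 3*exp(-z), 3*x + 5*exp(x) - 4) ≠ 0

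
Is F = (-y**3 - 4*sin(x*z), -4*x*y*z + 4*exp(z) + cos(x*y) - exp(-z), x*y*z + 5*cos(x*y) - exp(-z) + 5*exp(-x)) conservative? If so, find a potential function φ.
No, ∇×F = (4*x*y + x*z - 5*x*sin(x*y) - 4*exp(z) - exp(-z), -4*x*cos(x*z) - y*z + 5*y*sin(x*y) + 5*exp(-x), y*(3*y - 4*z - sin(x*y))) ≠ 0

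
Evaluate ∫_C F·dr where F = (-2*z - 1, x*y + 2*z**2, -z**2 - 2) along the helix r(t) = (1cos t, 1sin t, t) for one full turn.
-8*pi**3/3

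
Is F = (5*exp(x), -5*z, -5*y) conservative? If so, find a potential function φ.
Yes, F is conservative. φ = -5*y*z + 5*exp(x)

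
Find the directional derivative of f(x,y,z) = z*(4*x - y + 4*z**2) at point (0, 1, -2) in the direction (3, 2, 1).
27*sqrt(14)/14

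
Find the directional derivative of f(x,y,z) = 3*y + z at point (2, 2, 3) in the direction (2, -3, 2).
-7*sqrt(17)/17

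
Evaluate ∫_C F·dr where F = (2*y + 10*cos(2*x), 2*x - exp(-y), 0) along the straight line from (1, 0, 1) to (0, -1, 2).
-5*sin(2) - 1 + E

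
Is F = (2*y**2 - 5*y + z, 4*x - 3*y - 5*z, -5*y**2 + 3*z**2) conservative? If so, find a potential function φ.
No, ∇×F = (5 - 10*y, 1, 9 - 4*y) ≠ 0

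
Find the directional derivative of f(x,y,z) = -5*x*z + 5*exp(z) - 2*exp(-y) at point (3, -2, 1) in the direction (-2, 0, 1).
sqrt(5)*(-1 + E)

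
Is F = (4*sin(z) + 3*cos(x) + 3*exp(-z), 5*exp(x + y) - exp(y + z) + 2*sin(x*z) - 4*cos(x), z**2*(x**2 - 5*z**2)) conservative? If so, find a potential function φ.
No, ∇×F = (-2*x*cos(x*z) + exp(y + z), -2*x*z**2 + 4*cos(z) - 3*exp(-z), 2*z*cos(x*z) + 5*exp(x + y) + 4*sin(x)) ≠ 0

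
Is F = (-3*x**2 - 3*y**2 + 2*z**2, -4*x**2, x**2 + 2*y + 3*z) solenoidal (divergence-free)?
No, ∇·F = 3 - 6*x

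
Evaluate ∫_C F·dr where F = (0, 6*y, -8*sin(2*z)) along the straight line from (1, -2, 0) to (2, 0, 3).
-16 + 4*cos(6)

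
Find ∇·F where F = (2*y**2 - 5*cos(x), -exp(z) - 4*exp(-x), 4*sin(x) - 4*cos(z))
5*sin(x) + 4*sin(z)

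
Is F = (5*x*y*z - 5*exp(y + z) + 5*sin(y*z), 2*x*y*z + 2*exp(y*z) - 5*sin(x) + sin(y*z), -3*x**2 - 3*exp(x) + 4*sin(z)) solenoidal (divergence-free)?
No, ∇·F = 2*x*z + 5*y*z + 2*z*exp(y*z) + z*cos(y*z) + 4*cos(z)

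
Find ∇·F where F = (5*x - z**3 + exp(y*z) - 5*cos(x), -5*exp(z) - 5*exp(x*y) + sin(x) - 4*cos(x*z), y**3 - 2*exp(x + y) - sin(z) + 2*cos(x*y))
-5*x*exp(x*y) + 5*sin(x) - cos(z) + 5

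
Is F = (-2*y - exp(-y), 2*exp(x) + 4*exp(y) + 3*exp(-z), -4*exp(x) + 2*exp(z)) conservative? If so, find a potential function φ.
No, ∇×F = (3*exp(-z), 4*exp(x), 2*exp(x) + 2 - exp(-y)) ≠ 0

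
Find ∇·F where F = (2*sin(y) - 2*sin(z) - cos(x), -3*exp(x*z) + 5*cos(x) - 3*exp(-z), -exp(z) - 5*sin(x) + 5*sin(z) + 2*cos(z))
-exp(z) + sin(x) - 2*sin(z) + 5*cos(z)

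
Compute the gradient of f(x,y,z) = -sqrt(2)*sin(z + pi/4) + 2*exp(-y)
(0, -2*exp(-y), -sqrt(2)*cos(z + pi/4))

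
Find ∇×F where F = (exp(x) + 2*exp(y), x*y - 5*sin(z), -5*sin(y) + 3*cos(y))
(-3*sin(y) - 5*cos(y) + 5*cos(z), 0, y - 2*exp(y))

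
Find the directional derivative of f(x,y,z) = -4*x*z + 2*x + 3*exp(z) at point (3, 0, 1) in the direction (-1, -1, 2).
sqrt(6)*(-11/3 + E)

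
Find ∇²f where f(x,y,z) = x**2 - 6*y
2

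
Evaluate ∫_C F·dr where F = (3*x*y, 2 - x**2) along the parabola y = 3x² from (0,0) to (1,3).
27/4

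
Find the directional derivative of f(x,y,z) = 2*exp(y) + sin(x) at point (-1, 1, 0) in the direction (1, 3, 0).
sqrt(10)*(cos(1) + 6*E)/10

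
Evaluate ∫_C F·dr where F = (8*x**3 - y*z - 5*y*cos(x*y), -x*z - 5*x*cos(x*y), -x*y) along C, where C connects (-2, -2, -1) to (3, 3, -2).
5*sin(4) - 5*sin(9) + 144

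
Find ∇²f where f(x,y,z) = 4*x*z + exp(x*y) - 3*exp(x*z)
x**2*exp(x*y) - 3*x**2*exp(x*z) + y**2*exp(x*y) - 3*z**2*exp(x*z)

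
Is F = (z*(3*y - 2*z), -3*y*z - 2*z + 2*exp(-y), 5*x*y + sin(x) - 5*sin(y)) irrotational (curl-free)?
No, ∇×F = (5*x + 3*y - 5*cos(y) + 2, -2*y - 4*z - cos(x), -3*z)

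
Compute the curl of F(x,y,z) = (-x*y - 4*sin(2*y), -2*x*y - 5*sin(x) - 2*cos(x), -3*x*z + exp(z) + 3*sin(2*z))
(0, 3*z, x - 2*y + 2*sin(x) - 5*cos(x) + 8*cos(2*y))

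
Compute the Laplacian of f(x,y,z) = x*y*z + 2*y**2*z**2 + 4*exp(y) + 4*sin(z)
4*y**2 + 4*z**2 + 4*exp(y) - 4*sin(z)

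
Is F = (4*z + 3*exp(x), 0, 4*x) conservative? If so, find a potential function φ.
Yes, F is conservative. φ = 4*x*z + 3*exp(x)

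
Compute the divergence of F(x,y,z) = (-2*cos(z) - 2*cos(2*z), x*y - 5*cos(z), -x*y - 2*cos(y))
x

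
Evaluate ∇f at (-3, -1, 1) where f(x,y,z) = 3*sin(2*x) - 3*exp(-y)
(6*cos(6), 3*E, 0)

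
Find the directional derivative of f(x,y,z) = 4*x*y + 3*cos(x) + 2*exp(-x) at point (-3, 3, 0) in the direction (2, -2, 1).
-4*exp(3)/3 + 2*sin(3) + 16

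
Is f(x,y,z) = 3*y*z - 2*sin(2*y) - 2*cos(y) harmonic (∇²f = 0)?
No, ∇²f = 2*(8*sin(y) + 1)*cos(y)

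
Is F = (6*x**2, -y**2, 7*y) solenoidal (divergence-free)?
No, ∇·F = 12*x - 2*y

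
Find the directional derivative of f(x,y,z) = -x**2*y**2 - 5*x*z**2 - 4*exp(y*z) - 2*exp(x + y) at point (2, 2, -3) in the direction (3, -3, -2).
5*sqrt(22)*(-51*exp(6) - 4)*exp(-6)/22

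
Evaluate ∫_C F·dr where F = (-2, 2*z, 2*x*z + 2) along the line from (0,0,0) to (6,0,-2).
0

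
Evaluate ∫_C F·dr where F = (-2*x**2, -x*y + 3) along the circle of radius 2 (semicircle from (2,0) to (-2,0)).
16/3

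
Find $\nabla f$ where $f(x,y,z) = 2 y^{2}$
(0, 4*y, 0)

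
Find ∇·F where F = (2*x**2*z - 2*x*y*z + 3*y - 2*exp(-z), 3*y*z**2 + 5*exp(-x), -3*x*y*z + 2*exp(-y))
-3*x*y + 4*x*z - 2*y*z + 3*z**2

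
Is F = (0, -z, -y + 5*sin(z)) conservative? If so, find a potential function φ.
Yes, F is conservative. φ = -y*z - 5*cos(z)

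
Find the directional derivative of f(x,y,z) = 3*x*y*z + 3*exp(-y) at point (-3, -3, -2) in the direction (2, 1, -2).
-exp(3)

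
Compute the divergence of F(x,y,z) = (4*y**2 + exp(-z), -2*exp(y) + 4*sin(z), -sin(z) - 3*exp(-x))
-2*exp(y) - cos(z)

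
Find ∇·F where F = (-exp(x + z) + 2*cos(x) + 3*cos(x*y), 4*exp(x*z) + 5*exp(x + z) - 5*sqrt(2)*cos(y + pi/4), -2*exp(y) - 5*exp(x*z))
-5*x*exp(x*z) - 3*y*sin(x*y) - exp(x + z) - 2*sin(x) + 5*sqrt(2)*sin(y + pi/4)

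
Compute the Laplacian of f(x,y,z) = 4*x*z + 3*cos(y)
-3*cos(y)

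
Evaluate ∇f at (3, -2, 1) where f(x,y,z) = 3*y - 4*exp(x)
(-4*exp(3), 3, 0)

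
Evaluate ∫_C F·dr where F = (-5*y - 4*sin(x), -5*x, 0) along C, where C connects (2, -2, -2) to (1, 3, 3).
-35 - 4*cos(2) + 4*cos(1)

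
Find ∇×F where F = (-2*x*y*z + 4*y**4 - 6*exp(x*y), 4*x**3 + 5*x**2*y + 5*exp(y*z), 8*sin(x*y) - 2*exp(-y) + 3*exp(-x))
(8*x*cos(x*y) - 5*y*exp(y*z) + 2*exp(-y), -2*x*y - 8*y*cos(x*y) + 3*exp(-x), 12*x**2 + 10*x*y + 2*x*z + 6*x*exp(x*y) - 16*y**3)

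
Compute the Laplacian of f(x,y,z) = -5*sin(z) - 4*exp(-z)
5*sin(z) - 4*exp(-z)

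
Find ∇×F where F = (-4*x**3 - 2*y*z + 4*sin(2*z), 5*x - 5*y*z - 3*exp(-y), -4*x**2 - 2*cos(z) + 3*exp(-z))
(5*y, 8*x - 2*y + 8*cos(2*z), 2*z + 5)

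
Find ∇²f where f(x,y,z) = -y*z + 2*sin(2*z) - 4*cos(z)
-8*sin(2*z) + 4*cos(z)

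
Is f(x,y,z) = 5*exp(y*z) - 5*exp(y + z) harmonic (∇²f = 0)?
No, ∇²f = 5*y**2*exp(y*z) + 5*z**2*exp(y*z) - 10*exp(y + z)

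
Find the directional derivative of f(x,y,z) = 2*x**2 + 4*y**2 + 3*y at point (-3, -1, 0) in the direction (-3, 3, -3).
7*sqrt(3)/3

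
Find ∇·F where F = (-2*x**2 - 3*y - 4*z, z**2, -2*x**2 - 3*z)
-4*x - 3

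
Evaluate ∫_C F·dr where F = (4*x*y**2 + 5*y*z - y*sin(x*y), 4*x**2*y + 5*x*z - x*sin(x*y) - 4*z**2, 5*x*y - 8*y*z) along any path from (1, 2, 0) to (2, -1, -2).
36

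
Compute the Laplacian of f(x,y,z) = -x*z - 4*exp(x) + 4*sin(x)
-4*exp(x) - 4*sin(x)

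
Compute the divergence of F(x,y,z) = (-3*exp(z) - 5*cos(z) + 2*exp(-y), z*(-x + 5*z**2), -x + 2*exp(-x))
0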